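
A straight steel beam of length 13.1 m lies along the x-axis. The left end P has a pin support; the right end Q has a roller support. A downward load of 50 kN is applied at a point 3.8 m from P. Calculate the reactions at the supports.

P_x = 0, P_y = 35.50 kN, Q_y = 14.50 kN

ΣM about P: Q_y·13.1 − 50·3.8 = 0 → Q_y = 190/13.1 = 14.5038 ≈ 14.50 kN.
ΣF_y = 0: P_y + 14.5038 − 50 = 0 → P_y = 35.50 kN.
ΣF_x = 0: no horizontal applied forces, so P_x = 0.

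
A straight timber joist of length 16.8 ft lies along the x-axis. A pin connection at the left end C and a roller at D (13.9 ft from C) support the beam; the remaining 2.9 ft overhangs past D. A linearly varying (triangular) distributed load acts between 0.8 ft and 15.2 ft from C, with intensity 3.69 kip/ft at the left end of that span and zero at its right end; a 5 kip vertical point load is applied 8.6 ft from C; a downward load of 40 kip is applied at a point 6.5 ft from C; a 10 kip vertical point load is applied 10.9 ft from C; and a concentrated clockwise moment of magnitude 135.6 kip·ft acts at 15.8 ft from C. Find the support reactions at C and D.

C_x = 0, C_y = 31.47 kip, D_y = 50.10 kip

Resultant of the triangular load: ½ × 3.69 × 14.4 = 26.568 kip, acting at 5.6 ft from C (one-third of the span from the peak).
ΣM about C: D_y·13.9 − (½·3.69·14.4)·5.6 − 5·8.6 − 40·6.5 − 10·10.9 − 135.6 = 0 → D_y = 696.3808/13.9 = 50.0993 ≈ 50.10 kip.
ΣF_y = 0: C_y + 50.0993 − ½·3.69·14.4 − 5 − 40 − 10 = 0 → C_y = 31.47 kip.
ΣF_x = 0: no horizontal applied forces, so C_x = 0.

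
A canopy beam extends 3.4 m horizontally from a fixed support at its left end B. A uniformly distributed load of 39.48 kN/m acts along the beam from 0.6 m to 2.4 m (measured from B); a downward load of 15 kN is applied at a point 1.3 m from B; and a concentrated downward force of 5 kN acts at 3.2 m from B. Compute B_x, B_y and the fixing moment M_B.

B_x = 0, B_y = 91.06 kN, M_B = 142.1 kN·m

Resultant of the distributed load: 39.48 × 1.8 = 71.064 kN at 1.5 m from B.
ΣF_x = 0: B_x = 0.
ΣF_y = 0: B_y − 39.48·1.8 − 15 − 5 = 0 → B_y = 91.06 kN.
ΣM about B: M_B − (39.48·1.8)·1.5 − 15·1.3 − 5·3.2 = 0 → M_B = 142.1 kN·m.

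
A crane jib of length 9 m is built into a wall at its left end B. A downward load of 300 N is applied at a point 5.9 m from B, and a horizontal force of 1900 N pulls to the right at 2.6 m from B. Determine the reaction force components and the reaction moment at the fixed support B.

ΣF_x = 0: B_x + 1900 = 0 → B_x = -1900 N.
ΣF_y = 0: B_y − 300 = 0 → B_y = 300.0 N.
ΣM about B: M_B − 300·5.9 = 0 → M_B = 1770 N·m.

B_x = -1900 N, B_y = 300.0 N, M_B = 1770 N·m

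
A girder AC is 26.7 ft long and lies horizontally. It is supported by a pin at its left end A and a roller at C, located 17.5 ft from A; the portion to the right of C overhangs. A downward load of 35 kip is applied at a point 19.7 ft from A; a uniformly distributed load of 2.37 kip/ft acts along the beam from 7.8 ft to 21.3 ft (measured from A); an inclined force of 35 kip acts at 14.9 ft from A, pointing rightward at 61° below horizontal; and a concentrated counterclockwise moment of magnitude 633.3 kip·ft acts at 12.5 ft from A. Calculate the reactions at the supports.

Resultant of the distributed load: 2.37 × 13.5 = 31.995 kip at 14.55 ft from A.
Taking moments about A: C_y·17.5 − 35·19.7 − (2.37·13.5)·14.55 − 35·sin61°·14.9 + 633.3 = 0 → C_y = 977.841/17.5 = 55.8766 ≈ 55.88 kip.
ΣF_y = 0: A_y + 55.8766 − 35 − 2.37·13.5 − 35·sin61° = 0 → A_y = 41.73 kip.
ΣF_x = 0: A_x + 35·cos61° = 0 → A_x = -16.97 kip.

A_x = -16.97 kip, A_y = 41.73 kip, C_y = 55.88 kip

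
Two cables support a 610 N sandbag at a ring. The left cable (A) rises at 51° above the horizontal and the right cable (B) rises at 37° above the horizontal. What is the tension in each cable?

T_A = 487.5 N, T_B = 384.1 N

ΣF_x = 0: −T_A·cos51° + T_B·cos37° = 0 → T_B = 0.787995·T_A.
ΣF_y = 0: T_A·sin51° + T_B·sin37° = 610.
Substitute: T_A·(0.777146 + 0.787995·0.601815) = 610 → T_A = 487.464 ≈ 487.5 N.
Then T_B = 0.787995 × 487.464 = 384.1 N.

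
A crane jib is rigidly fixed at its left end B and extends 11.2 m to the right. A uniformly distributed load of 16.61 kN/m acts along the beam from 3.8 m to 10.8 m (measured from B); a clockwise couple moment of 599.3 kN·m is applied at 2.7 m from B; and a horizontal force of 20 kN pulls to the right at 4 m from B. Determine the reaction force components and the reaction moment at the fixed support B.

B_x = -20.00 kN, B_y = 116.3 kN, M_B = 1448 kN·m

Resultant of the distributed load: 16.61 × 7 = 116.27 kN at 7.3 m from B.
ΣF_x = 0: B_x + 20 = 0 → B_x = -20.00 kN.
ΣF_y = 0: B_y − 16.61·7 = 0 → B_y = 116.3 kN.
ΣM about B: M_B − (16.61·7)·7.3 − 599.3 = 0 → M_B = 1448 kN·m.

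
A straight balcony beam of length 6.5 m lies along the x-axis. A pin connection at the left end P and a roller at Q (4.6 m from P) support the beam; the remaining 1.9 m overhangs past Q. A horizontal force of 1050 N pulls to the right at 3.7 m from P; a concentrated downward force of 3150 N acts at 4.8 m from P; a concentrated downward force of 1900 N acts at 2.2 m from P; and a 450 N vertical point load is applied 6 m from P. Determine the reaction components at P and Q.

ΣM about P: Q_y·4.6 − 3150·4.8 − 1900·2.2 − 450·6 = 0 → Q_y = 22000/4.6 = 4782.61 ≈ 4783 N.
ΣF_y = 0: P_y + 4782.61 − 3150 − 1900 − 450 = 0 → P_y = 717.4 N.
ΣF_x = 0: P_x + 1050 = 0 → P_x = -1050 N.

P_x = -1050 N, P_y = 717.4 N, Q_y = 4783 N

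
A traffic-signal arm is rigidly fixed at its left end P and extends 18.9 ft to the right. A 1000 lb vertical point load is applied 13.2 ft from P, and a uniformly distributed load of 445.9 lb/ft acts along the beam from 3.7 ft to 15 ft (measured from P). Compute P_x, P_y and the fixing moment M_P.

Resultant of the distributed load: 445.9 × 11.3 = 5038.67 lb at 9.35 ft from P.
ΣF_x = 0: P_x = 0.
ΣF_y = 0: P_y − 1000 − 445.9·11.3 = 0 → P_y = 6039 lb.
ΣM about P: M_P − 1000·13.2 − (445.9·11.3)·9.35 = 0 → M_P = 60310 lb·ft.

P_x = 0, P_y = 6039 lb, M_P = 60310 lb·ft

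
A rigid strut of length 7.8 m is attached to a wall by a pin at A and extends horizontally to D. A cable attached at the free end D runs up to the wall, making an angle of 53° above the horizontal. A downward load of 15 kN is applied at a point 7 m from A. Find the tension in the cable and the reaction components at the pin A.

ΣM about A: T·sin53°·7.8 − 15·7 = 0 → T = 105/(7.8·0.798636) = 16.8557 ≈ 16.86 kN.
ΣF_x = 0: A_x − T·cos53° = 0 → A_x = 16.8557 × 0.601815 = 10.14 kN.
ΣF_y = 0: A_y + T·sin53° − 15 = 0 → A_y = 15 − 16.8557 × 0.798636 = 1.538 kN.

T = 16.86 kN, A_x = 10.14 kN, A_y = 1.538 kN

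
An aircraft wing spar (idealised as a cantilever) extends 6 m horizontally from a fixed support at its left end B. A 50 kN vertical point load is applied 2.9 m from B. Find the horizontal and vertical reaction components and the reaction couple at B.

ΣF_x = 0: B_x = 0.
ΣF_y = 0: B_y − 50 = 0 → B_y = 50.00 kN.
ΣM about B: M_B − 50·2.9 = 0 → M_B = 145.0 kN·m.

B_x = 0, B_y = 50.00 kN, M_B = 145.0 kN·m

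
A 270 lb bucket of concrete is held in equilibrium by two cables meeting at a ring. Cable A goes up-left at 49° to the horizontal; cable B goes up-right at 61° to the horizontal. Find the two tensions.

T_A = 139.3 lb, T_B = 188.5 lb

ΣF_x = 0: −T_A·cos49° + T_B·cos61° = 0 → T_B = 1.35323·T_A.
ΣF_y = 0: T_A·sin49° + T_B·sin61° = 270.
Substitute: T_A·(0.75471 + 1.35323·0.87462) = 270 → T_A = 139.299 ≈ 139.3 lb.
Then T_B = 1.35323 × 139.299 = 188.5 lb.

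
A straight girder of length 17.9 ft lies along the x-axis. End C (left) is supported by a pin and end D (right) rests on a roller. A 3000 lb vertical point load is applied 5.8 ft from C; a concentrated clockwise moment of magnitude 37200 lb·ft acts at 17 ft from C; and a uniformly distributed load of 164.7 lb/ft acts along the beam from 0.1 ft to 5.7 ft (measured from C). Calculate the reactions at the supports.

C_x = 0, C_y = 722.6 lb, D_y = 3200 lb

Resultant of the distributed load: 164.7 × 5.6 = 922.32 lb at 2.9 ft from C.
Moments about C: D_y·17.9 − 3000·5.8 − 37200 − (164.7·5.6)·2.9 = 0 → D_y = 57274.728/17.9 = 3199.71 ≈ 3200 lb.
ΣF_y = 0: C_y + 3199.71 − 3000 − 164.7·5.6 = 0 → C_y = 722.6 lb.
ΣF_x = 0: no horizontal applied forces, so C_x = 0.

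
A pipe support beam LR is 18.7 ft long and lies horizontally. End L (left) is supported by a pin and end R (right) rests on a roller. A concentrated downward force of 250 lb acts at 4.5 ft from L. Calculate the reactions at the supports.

L_x = 0, L_y = 189.8 lb, R_y = 60.16 lb

ΣM about L: R_y·18.7 − 250·4.5 = 0 → R_y = 1125/18.7 = 60.1604 ≈ 60.16 lb.
ΣF_y = 0: L_y + 60.1604 − 250 = 0 → L_y = 189.8 lb.
ΣF_x = 0: no horizontal applied forces, so L_x = 0.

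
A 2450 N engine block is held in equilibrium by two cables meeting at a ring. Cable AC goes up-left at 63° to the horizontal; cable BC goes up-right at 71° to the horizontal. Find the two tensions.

ΣF_x = 0: −T_AC·cos63° + T_BC·cos71° = 0 → T_BC = 1.39446·T_AC.
ΣF_y = 0: T_AC·sin63° + T_BC·sin71° = 2450.
Substitute: T_AC·(0.891007 + 1.39446·0.945519) = 2450 → T_AC = 1108.85 ≈ 1109 N.
Then T_BC = 1.39446 × 1108.85 = 1546 N.

T_AC = 1109 N, T_BC = 1546 N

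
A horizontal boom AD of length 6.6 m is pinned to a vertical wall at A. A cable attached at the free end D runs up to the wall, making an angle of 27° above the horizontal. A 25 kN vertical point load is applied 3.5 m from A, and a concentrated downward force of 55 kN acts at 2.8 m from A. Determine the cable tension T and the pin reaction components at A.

ΣM about A: T·sin27°·6.6 − 25·3.5 − 55·2.8 = 0 → T = 241.5/(6.6·0.45399) = 80.5985 ≈ 80.60 kN.
ΣF_x = 0: A_x − T·cos27° = 0 → A_x = 80.5985 × 0.891007 = 71.81 kN.
ΣF_y = 0: A_y + T·sin27° − 25 − 55 = 0 → A_y = 80 − 80.5985 × 0.45399 = 43.41 kN.

T = 80.60 kN, A_x = 71.81 kN, A_y = 43.41 kN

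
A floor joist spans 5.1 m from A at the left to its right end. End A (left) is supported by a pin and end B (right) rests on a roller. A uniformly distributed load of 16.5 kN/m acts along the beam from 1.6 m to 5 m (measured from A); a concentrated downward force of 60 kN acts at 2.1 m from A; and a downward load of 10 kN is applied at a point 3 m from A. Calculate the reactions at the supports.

Resultant of the distributed load: 16.5 × 3.4 = 56.1 kN at 3.3 m from A.
Moments about A: B_y·5.1 − (16.5·3.4)·3.3 − 60·2.1 − 10·3 = 0 → B_y = 341.13/5.1 = 66.8882 ≈ 66.89 kN.
ΣF_y = 0: A_y + 66.8882 − 16.5·3.4 − 60 − 10 = 0 → A_y = 59.21 kN.
ΣF_x = 0: no horizontal applied forces, so A_x = 0.

A_x = 0, A_y = 59.21 kN, B_y = 66.89 kN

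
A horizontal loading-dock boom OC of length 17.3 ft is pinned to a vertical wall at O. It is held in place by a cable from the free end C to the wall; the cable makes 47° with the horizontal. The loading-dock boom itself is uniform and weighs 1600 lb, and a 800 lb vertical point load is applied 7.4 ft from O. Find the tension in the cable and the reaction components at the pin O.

ΣM about O: T·sin47°·17.3 − 1600·8.65 − 800·7.4 = 0 → T = 19760/(17.3·0.731354) = 1561.76 ≈ 1562 lb.
ΣF_x = 0: O_x − T·cos47° = 0 → O_x = 1561.76 × 0.681998 = 1065 lb.
ΣF_y = 0: O_y + T·sin47° − 1600 − 800 = 0 → O_y = 2400 − 1561.76 × 0.731354 = 1258 lb.

T = 1562 lb, O_x = 1065 lb, O_y = 1258 lb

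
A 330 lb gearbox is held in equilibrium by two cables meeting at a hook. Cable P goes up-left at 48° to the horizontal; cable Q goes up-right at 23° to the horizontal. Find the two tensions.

ΣF_x = 0: −T_P·cos48° + T_Q·cos23° = 0 → T_Q = 0.726917·T_P.
ΣF_y = 0: T_P·sin48° + T_Q·sin23° = 330.
Substitute: T_P·(0.743145 + 0.726917·0.390731) = 330 → T_P = 321.27 ≈ 321.3 lb.
Then T_Q = 0.726917 × 321.27 = 233.5 lb.

T_P = 321.3 lb, T_Q = 233.5 lb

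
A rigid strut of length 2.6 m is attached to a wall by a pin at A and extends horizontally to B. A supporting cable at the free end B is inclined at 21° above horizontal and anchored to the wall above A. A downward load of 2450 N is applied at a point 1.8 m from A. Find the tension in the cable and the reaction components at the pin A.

ΣM about A: T·sin21°·2.6 − 2450·1.8 = 0 → T = 4410/(2.6·0.358368) = 4732.99 ≈ 4733 N.
ΣF_x = 0: A_x − T·cos21° = 0 → A_x = 4732.99 × 0.93358 = 4419 N.
ΣF_y = 0: A_y + T·sin21° − 2450 = 0 → A_y = 2450 − 4732.99 × 0.358368 = 753.8 N.

T = 4733 N, A_x = 4419 N, A_y = 753.8 N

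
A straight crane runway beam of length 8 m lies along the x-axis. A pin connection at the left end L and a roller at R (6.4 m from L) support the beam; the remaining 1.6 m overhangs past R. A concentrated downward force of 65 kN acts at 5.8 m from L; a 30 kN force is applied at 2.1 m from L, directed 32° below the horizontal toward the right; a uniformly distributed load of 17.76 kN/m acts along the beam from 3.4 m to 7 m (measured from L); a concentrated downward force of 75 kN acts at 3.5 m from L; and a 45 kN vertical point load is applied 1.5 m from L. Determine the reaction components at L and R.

L_x = -25.44 kN, L_y = 97.20 kN, R_y = 167.6 kN

Resultant of the distributed load: 17.76 × 3.6 = 63.936 kN at 5.2 m from L.
ΣM about L: R_y·6.4 − 65·5.8 − 30·sin32°·2.1 − (17.76·3.6)·5.2 − 75·3.5 − 45·1.5 = 0 → R_y = 1072.85/6.4 = 167.633 ≈ 167.6 kN.
ΣF_y = 0: L_y + 167.633 − 65 − 30·sin32° − 17.76·3.6 − 75 − 45 = 0 → L_y = 97.20 kN.
ΣF_x = 0: L_x + 30·cos32° = 0 → L_x = -25.44 kN.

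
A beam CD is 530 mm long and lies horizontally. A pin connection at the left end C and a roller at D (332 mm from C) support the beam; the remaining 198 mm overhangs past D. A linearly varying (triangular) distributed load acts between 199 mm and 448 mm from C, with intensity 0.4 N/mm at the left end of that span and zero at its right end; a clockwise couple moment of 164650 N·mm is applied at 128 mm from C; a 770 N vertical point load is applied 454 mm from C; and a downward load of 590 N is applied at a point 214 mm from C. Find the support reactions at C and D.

Resultant of the triangular load: ½ × 0.4 × 249 = 49.8 N, acting at 282 mm from C (one-third of the span from the peak).
ΣM about C: D_y·332 − (½·0.4·249)·282 − 164650 − 770·454 − 590·214 = 0 → D_y = 654533.6/332 = 1971.49 ≈ 1971 N.
ΣF_y = 0: C_y + 1971.49 − ½·0.4·249 − 770 − 590 = 0 → C_y = -561.7 N.
ΣF_x = 0: no horizontal applied forces, so C_x = 0.

C_x = 0, C_y = -561.7 N, D_y = 1971 N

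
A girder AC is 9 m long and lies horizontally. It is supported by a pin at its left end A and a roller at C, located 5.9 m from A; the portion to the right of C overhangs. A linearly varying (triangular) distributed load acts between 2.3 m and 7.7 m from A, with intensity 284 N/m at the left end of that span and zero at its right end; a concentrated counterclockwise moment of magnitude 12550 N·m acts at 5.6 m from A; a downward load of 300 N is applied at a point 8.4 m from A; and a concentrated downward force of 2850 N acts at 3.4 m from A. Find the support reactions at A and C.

A_x = 0, A_y = 3442 N, C_y = 475.2 N

Resultant of the triangular load: ½ × 284 × 5.4 = 766.8 N, acting at 4.1 m from A (one-third of the span from the peak).
Taking moments about A: C_y·5.9 − (½·284·5.4)·4.1 + 12550 − 300·8.4 − 2850·3.4 = 0 → C_y = 2803.88/5.9 = 475.234 ≈ 475.2 N.
ΣF_y = 0: A_y + 475.234 − ½·284·5.4 − 300 − 2850 = 0 → A_y = 3442 N.
ΣF_x = 0: no horizontal applied forces, so A_x = 0.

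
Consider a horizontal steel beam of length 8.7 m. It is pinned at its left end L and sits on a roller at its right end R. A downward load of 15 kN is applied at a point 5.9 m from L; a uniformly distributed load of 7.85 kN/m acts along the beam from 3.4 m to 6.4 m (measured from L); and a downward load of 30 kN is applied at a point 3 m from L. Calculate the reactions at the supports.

Resultant of the distributed load: 7.85 × 3 = 23.55 kN at 4.9 m from L.
Taking moments about L: R_y·8.7 − 15·5.9 − (7.85·3)·4.9 − 30·3 = 0 → R_y = 293.895/8.7 = 33.781 ≈ 33.78 kN.
ΣF_y = 0: L_y + 33.781 − 15 − 7.85·3 − 30 = 0 → L_y = 34.77 kN.
ΣF_x = 0: no horizontal applied forces, so L_x = 0.

L_x = 0, L_y = 34.77 kN, R_y = 33.78 kN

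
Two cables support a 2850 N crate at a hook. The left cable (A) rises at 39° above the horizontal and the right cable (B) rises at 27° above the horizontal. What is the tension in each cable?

T_A = 2780 N, T_B = 2424 N

ΣF_x = 0: −T_A·cos39° + T_B·cos27° = 0 → T_B = 0.872211·T_A.
ΣF_y = 0: T_A·sin39° + T_B·sin27° = 2850.
Substitute: T_A·(0.62932 + 0.872211·0.45399) = 2850 → T_A = 2779.69 ≈ 2780 N.
Then T_B = 0.872211 × 2779.69 = 2424 N.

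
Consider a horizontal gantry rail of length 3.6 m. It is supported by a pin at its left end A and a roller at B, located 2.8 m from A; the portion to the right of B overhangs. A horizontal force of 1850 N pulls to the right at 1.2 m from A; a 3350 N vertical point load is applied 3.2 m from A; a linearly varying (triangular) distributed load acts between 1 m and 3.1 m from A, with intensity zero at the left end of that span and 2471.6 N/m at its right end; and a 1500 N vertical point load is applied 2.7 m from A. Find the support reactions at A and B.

Resultant of the triangular load: ½ × 2471.6 × 2.1 = 2595.18 N, acting at 2.4 m from A (one-third of the span from the peak).
ΣM about A: B_y·2.8 − 3350·3.2 − (½·2471.6·2.1)·2.4 − 1500·2.7 = 0 → B_y = 20998.432/2.8 = 7499.44 ≈ 7499 N.
ΣF_y = 0: A_y + 7499.44 − 3350 − ½·2471.6·2.1 − 1500 = 0 → A_y = -54.26 N.
ΣF_x = 0: A_x + 1850 = 0 → A_x = -1850 N.

A_x = -1850 N, A_y = -54.26 N, B_y = 7499 N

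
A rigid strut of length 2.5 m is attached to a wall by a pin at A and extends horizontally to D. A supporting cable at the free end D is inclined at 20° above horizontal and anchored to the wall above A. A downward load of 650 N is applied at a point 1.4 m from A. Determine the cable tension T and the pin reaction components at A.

ΣM about A: T·sin20°·2.5 − 650·1.4 = 0 → T = 910/(2.5·0.34202) = 1064.27 ≈ 1064 N.
ΣF_x = 0: A_x − T·cos20° = 0 → A_x = 1064.27 × 0.939693 = 1000 N.
ΣF_y = 0: A_y + T·sin20° − 650 = 0 → A_y = 650 − 1064.27 × 0.34202 = 286.0 N.

T = 1064 N, A_x = 1000 N, A_y = 286.0 N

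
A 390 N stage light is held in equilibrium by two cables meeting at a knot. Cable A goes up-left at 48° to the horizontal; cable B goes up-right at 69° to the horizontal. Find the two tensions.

ΣF_x = 0: −T_A·cos48° + T_B·cos69° = 0 → T_B = 1.86716·T_A.
ΣF_y = 0: T_A·sin48° + T_B·sin69° = 390.
Substitute: T_A·(0.743145 + 1.86716·0.93358) = 390 → T_A = 156.86 ≈ 156.9 N.
Then T_B = 1.86716 × 156.86 = 292.9 N.

T_A = 156.9 N, T_B = 292.9 N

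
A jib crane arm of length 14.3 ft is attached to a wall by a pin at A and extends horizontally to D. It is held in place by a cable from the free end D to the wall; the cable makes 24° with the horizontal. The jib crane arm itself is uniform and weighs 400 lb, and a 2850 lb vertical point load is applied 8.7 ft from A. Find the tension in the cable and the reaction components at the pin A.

T = 4755 lb, A_x = 4344 lb, A_y = 1316 lb

ΣM about A: T·sin24°·14.3 − 400·7.15 − 2850·8.7 = 0 → T = 27655/(14.3·0.406737) = 4754.71 ≈ 4755 lb.
ΣF_x = 0: A_x − T·cos24° = 0 → A_x = 4754.71 × 0.913545 = 4344 lb.
ΣF_y = 0: A_y + T·sin24° − 400 − 2850 = 0 → A_y = 3250 − 4754.71 × 0.406737 = 1316 lb.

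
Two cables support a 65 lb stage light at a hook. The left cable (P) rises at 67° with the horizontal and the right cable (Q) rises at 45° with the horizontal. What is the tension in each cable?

ΣF_x = 0: −T_P·cos67° + T_Q·cos45° = 0 → T_Q = 0.552577·T_P.
ΣF_y = 0: T_P·sin67° + T_Q·sin45° = 65.
Substitute: T_P·(0.920505 + 0.552577·0.707107) = 65 → T_P = 49.5715 ≈ 49.57 lb.
Then T_Q = 0.552577 × 49.5715 = 27.39 lb.

T_P = 49.57 lb, T_Q = 27.39 lb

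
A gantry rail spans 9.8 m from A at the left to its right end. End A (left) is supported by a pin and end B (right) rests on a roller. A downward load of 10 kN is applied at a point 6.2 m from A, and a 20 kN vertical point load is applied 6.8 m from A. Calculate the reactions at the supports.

Taking moments about A: B_y·9.8 − 10·6.2 − 20·6.8 = 0 → B_y = 198/9.8 = 20.2041 ≈ 20.20 kN.
ΣF_y = 0: A_y + 20.2041 − 10 − 20 = 0 → A_y = 9.796 kN.
ΣF_x = 0: no horizontal applied forces, so A_x = 0.

A_x = 0, A_y = 9.796 kN, B_y = 20.20 kN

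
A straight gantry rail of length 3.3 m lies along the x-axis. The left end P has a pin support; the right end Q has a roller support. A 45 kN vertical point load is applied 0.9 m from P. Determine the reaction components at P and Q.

P_x = 0, P_y = 32.73 kN, Q_y = 12.27 kN

Moments about P: Q_y·3.3 − 45·0.9 = 0 → Q_y = 40.5/3.3 = 12.2727 ≈ 12.27 kN.
ΣF_y = 0: P_y + 12.2727 − 45 = 0 → P_y = 32.73 kN.
ΣF_x = 0: no horizontal applied forces, so P_x = 0.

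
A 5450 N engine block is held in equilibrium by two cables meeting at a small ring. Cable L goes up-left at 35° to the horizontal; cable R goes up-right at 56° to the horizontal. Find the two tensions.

T_L = 3048 N, T_R = 4465 N

ΣF_x = 0: −T_L·cos35° + T_R·cos56° = 0 → T_R = 1.46488·T_L.
ΣF_y = 0: T_L·sin35° + T_R·sin56° = 5450.
Substitute: T_L·(0.573576 + 1.46488·0.829038) = 5450 → T_L = 3048.07 ≈ 3048 N.
Then T_R = 1.46488 × 3048.07 = 4465 N.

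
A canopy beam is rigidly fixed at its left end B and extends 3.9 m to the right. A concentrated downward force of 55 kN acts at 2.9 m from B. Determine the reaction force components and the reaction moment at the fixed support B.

ΣF_x = 0: B_x = 0.
ΣF_y = 0: B_y − 55 = 0 → B_y = 55.00 kN.
ΣM about B: M_B − 55·2.9 = 0 → M_B = 159.5 kN·m.

B_x = 0, B_y = 55.00 kN, M_B = 159.5 kN·m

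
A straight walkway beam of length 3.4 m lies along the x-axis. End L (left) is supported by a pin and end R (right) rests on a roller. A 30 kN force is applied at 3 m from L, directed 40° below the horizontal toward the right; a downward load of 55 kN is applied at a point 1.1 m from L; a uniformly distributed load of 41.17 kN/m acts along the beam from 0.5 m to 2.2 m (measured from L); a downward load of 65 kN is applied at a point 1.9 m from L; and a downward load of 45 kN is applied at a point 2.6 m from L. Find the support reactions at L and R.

Resultant of the distributed load: 41.17 × 1.7 = 69.989 kN at 1.35 m from L.
ΣM about L: R_y·3.4 − 30·sin40°·3 − 55·1.1 − (41.17·1.7)·1.35 − 65·1.9 − 45·2.6 = 0 → R_y = 453.336/3.4 = 133.334 ≈ 133.3 kN.
ΣF_y = 0: L_y + 133.334 − 30·sin40° − 55 − 41.17·1.7 − 65 − 45 = 0 → L_y = 120.9 kN.
ΣF_x = 0: L_x + 30·cos40° = 0 → L_x = -22.98 kN.

L_x = -22.98 kN, L_y = 120.9 kN, R_y = 133.3 kN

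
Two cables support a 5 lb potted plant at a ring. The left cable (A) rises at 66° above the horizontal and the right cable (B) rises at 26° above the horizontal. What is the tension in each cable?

T_A = 4.497 lb, T_B = 2.035 lb

ΣF_x = 0: −T_A·cos66° + T_B·cos26° = 0 → T_B = 0.452536·T_A.
ΣF_y = 0: T_A·sin66° + T_B·sin26° = 5.
Substitute: T_A·(0.913545 + 0.452536·0.438371) = 5 → T_A = 4.49671 ≈ 4.497 lb.
Then T_B = 0.452536 × 4.49671 = 2.035 lb.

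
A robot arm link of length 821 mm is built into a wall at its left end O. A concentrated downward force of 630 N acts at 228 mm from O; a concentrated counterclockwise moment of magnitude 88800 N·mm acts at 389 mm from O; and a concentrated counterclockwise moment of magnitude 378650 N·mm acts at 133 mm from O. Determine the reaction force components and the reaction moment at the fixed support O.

ΣF_x = 0: O_x = 0.
ΣF_y = 0: O_y − 630 = 0 → O_y = 630.0 N.
ΣM about O: M_O − 630·228 + 88800 + 378650 = 0 → M_O = -323800 N·mm.

O_x = 0, O_y = 630.0 N, M_O = -323800 N·mm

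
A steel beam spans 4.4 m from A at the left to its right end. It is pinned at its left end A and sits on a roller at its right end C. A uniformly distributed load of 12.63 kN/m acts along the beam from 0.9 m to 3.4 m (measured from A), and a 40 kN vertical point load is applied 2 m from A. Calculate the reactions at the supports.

Resultant of the distributed load: 12.63 × 2.5 = 31.575 kN at 2.15 m from A.
ΣM about A: C_y·4.4 − (12.63·2.5)·2.15 − 40·2 = 0 → C_y = 147.88625/4.4 = 33.6105 ≈ 33.61 kN.
ΣF_y = 0: A_y + 33.6105 − 12.63·2.5 − 40 = 0 → A_y = 37.96 kN.
ΣF_x = 0: no horizontal applied forces, so A_x = 0.

A_x = 0, A_y = 37.96 kN, C_y = 33.61 kN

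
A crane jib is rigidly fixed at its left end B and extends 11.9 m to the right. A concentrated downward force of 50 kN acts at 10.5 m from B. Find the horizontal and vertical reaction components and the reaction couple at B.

ΣF_x = 0: B_x = 0.
ΣF_y = 0: B_y − 50 = 0 → B_y = 50.00 kN.
ΣM about B: M_B − 50·10.5 = 0 → M_B = 525.0 kN·m.

B_x = 0, B_y = 50.00 kN, M_B = 525.0 kN·m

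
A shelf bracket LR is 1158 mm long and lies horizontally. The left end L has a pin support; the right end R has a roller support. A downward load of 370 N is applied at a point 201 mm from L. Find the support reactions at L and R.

L_x = 0, L_y = 305.8 N, R_y = 64.22 N

Taking moments about L: R_y·1158 − 370·201 = 0 → R_y = 74370/1158 = 64.2228 ≈ 64.22 N.
ΣF_y = 0: L_y + 64.2228 − 370 = 0 → L_y = 305.8 N.
ΣF_x = 0: no horizontal applied forces, so L_x = 0.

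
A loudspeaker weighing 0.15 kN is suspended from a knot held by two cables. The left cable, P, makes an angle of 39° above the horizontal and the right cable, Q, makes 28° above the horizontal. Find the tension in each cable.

ΣF_x = 0: −T_P·cos39° + T_Q·cos28° = 0 → T_Q = 0.880172·T_P.
ΣF_y = 0: T_P·sin39° + T_Q·sin28° = 0.15.
Substitute: T_P·(0.62932 + 0.880172·0.469472) = 0.15 → T_P = 0.14388 ≈ 0.1439 kN.
Then T_Q = 0.880172 × 0.14388 = 0.1266 kN.

T_P = 0.1439 kN, T_Q = 0.1266 kN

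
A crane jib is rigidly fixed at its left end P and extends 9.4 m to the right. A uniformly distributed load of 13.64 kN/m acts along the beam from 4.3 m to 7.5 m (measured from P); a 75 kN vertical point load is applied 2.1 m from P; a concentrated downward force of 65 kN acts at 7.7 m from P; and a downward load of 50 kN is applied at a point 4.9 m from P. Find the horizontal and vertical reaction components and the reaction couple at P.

Resultant of the distributed load: 13.64 × 3.2 = 43.648 kN at 5.9 m from P.
ΣF_x = 0: P_x = 0.
ΣF_y = 0: P_y − 13.64·3.2 − 75 − 65 − 50 = 0 → P_y = 233.6 kN.
ΣM about P: M_P − (13.64·3.2)·5.9 − 75·2.1 − 65·7.7 − 50·4.9 = 0 → M_P = 1161 kN·m.

P_x = 0, P_y = 233.6 kN, M_P = 1161 kN·m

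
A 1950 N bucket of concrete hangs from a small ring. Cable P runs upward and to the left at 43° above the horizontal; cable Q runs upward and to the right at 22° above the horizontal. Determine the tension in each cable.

ΣF_x = 0: −T_P·cos43° + T_Q·cos22° = 0 → T_Q = 0.78879·T_P.
ΣF_y = 0: T_P·sin43° + T_Q·sin22° = 1950.
Substitute: T_P·(0.681998 + 0.78879·0.374607) = 1950 → T_P = 1994.92 ≈ 1995 N.
Then T_Q = 0.78879 × 1994.92 = 1574 N.

T_P = 1995 N, T_Q = 1574 N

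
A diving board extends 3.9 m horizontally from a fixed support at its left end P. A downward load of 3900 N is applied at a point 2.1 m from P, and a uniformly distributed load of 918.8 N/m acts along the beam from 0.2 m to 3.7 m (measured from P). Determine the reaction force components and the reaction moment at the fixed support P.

P_x = 0, P_y = 7116 N, M_P = 14460 N·m

Resultant of the distributed load: 918.8 × 3.5 = 3215.8 N at 1.95 m from P.
ΣF_x = 0: P_x = 0.
ΣF_y = 0: P_y − 3900 − 918.8·3.5 = 0 → P_y = 7116 N.
ΣM about P: M_P − 3900·2.1 − (918.8·3.5)·1.95 = 0 → M_P = 14460 N·m.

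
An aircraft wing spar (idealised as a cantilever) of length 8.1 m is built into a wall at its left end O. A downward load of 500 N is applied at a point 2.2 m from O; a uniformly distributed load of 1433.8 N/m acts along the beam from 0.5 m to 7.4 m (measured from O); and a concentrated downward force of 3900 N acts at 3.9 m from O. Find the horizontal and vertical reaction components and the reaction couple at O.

Resultant of the distributed load: 1433.8 × 6.9 = 9893.22 N at 3.95 m from O.
ΣF_x = 0: O_x = 0.
ΣF_y = 0: O_y − 500 − 1433.8·6.9 − 3900 = 0 → O_y = 14290 N.
ΣM about O: M_O − 500·2.2 − (1433.8·6.9)·3.95 − 3900·3.9 = 0 → M_O = 55390 N·m.

O_x = 0, O_y = 14290 N, M_O = 55390 N·m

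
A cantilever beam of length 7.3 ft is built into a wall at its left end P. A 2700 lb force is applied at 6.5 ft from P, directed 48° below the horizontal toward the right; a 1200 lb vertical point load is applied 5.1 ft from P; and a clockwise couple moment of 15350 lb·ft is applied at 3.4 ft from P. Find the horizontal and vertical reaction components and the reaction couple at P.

P_x = -1807 lb, P_y = 3206 lb, M_P = 34510 lb·ft

ΣF_x = 0: P_x + 2700·cos48° = 0 → P_x = -1807 lb.
ΣF_y = 0: P_y − 2700·sin48° − 1200 = 0 → P_y = 3206 lb.
ΣM about P: M_P − 2700·sin48°·6.5 − 1200·5.1 − 15350 = 0 → M_P = 34510 lb·ft.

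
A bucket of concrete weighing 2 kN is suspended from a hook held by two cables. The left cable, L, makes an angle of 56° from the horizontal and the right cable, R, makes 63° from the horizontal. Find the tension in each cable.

T_L = 1.038 kN, T_R = 1.279 kN

ΣF_x = 0: −T_L·cos56° + T_R·cos63° = 0 → T_R = 1.23173·T_L.
ΣF_y = 0: T_L·sin56° + T_R·sin63° = 2.
Substitute: T_L·(0.829038 + 1.23173·0.891007) = 2 → T_L = 1.03814 ≈ 1.038 kN.
Then T_R = 1.23173 × 1.03814 = 1.279 kN.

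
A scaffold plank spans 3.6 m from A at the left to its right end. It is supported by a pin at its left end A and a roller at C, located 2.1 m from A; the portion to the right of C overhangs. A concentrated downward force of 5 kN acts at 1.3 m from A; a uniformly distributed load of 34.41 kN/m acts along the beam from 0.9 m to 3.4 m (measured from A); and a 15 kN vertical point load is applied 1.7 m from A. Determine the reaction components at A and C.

A_x = 0, A_y = 2.714 kN, C_y = 103.3 kN

Resultant of the distributed load: 34.41 × 2.5 = 86.025 kN at 2.15 m from A.
Taking moments about A: C_y·2.1 − 5·1.3 − (34.41·2.5)·2.15 − 15·1.7 = 0 → C_y = 216.95375/2.1 = 103.311 ≈ 103.3 kN.
ΣF_y = 0: A_y + 103.311 − 5 − 34.41·2.5 − 15 = 0 → A_y = 2.714 kN.
ΣF_x = 0: no horizontal applied forces, so A_x = 0.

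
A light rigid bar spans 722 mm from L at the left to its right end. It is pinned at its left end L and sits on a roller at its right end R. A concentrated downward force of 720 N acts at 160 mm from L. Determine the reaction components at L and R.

L_x = 0, L_y = 560.4 N, R_y = 159.6 N

Taking moments about L: R_y·722 − 720·160 = 0 → R_y = 115200/722 = 159.557 ≈ 159.6 N.
ΣF_y = 0: L_y + 159.557 − 720 = 0 → L_y = 560.4 N.
ΣF_x = 0: no horizontal applied forces, so L_x = 0.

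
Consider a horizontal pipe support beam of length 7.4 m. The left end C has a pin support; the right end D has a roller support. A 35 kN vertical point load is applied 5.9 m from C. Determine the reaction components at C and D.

Moments about C: D_y·7.4 − 35·5.9 = 0 → D_y = 206.5/7.4 = 27.9054 ≈ 27.91 kN.
ΣF_y = 0: C_y + 27.9054 − 35 = 0 → C_y = 7.095 kN.
ΣF_x = 0: no horizontal applied forces, so C_x = 0.

C_x = 0, C_y = 7.095 kN, D_y = 27.91 kN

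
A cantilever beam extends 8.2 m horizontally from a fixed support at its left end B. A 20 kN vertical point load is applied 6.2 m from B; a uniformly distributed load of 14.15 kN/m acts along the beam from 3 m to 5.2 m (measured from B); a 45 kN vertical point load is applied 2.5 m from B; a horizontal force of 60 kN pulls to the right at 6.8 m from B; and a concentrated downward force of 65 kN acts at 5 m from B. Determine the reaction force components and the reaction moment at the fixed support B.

B_x = -60.00 kN, B_y = 161.1 kN, M_B = 689.1 kN·m

Resultant of the distributed load: 14.15 × 2.2 = 31.13 kN at 4.1 m from B.
ΣF_x = 0: B_x + 60 = 0 → B_x = -60.00 kN.
ΣF_y = 0: B_y − 20 − 14.15·2.2 − 45 − 65 = 0 → B_y = 161.1 kN.
ΣM about B: M_B − 20·6.2 − (14.15·2.2)·4.1 − 45·2.5 − 65·5 = 0 → M_B = 689.1 kN·m.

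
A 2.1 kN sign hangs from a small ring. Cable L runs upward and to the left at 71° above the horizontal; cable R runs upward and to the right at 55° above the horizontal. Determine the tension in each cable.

T_L = 1.489 kN, T_R = 0.8451 kN

ΣF_x = 0: −T_L·cos71° + T_R·cos55° = 0 → T_R = 0.567611·T_L.
ΣF_y = 0: T_L·sin71° + T_R·sin55° = 2.1.
Substitute: T_L·(0.945519 + 0.567611·0.819152) = 2.1 → T_L = 1.48886 ≈ 1.489 kN.
Then T_R = 0.567611 × 1.48886 = 0.8451 kN.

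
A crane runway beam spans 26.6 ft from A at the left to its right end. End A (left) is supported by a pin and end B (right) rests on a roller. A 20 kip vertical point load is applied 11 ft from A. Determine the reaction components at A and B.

ΣM about A: B_y·26.6 − 20·11 = 0 → B_y = 220/26.6 = 8.27068 ≈ 8.271 kip.
ΣF_y = 0: A_y + 8.27068 − 20 = 0 → A_y = 11.73 kip.
ΣF_x = 0: no horizontal applied forces, so A_x = 0.

A_x = 0, A_y = 11.73 kip, B_y = 8.271 kip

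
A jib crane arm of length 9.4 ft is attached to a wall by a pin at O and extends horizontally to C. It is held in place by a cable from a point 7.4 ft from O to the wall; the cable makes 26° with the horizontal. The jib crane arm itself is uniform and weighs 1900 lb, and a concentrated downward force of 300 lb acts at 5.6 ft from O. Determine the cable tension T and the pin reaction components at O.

T = 3271 lb, O_x = 2940 lb, O_y = 766.2 lb

ΣM about O: T·sin26°·7.4 − 1900·4.7 − 300·5.6 = 0 → T = 10610/(7.4·0.438371) = 3270.71 ≈ 3271 lb.
ΣF_x = 0: O_x − T·cos26° = 0 → O_x = 3270.71 × 0.898794 = 2940 lb.
ΣF_y = 0: O_y + T·sin26° − 1900 − 300 = 0 → O_y = 2200 − 3270.71 × 0.438371 = 766.2 lb.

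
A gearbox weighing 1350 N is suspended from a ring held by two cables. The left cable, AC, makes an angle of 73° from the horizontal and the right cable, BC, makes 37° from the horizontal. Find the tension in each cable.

ΣF_x = 0: −T_AC·cos73° + T_BC·cos37° = 0 → T_BC = 0.366089·T_AC.
ΣF_y = 0: T_AC·sin73° + T_BC·sin37° = 1350.
Substitute: T_AC·(0.956305 + 0.366089·0.601815) = 1350 → T_AC = 1147.35 ≈ 1147 N.
Then T_BC = 0.366089 × 1147.35 = 420.0 N.

T_AC = 1147 N, T_BC = 420.0 N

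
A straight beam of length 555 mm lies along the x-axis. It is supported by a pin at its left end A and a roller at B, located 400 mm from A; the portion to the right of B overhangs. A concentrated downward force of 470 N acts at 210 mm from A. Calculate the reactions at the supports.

ΣM about A: B_y·400 − 470·210 = 0 → B_y = 98700/400 = 246.75 ≈ 246.8 N.
ΣF_y = 0: A_y + 246.75 − 470 = 0 → A_y = 223.2 N.
ΣF_x = 0: no horizontal applied forces, so A_x = 0.

A_x = 0, A_y = 223.2 N, B_y = 246.8 N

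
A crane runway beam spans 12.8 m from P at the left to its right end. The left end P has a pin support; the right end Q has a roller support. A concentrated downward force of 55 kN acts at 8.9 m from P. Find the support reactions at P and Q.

P_x = 0, P_y = 16.76 kN, Q_y = 38.24 kN

Moments about P: Q_y·12.8 − 55·8.9 = 0 → Q_y = 489.5/12.8 = 38.2422 ≈ 38.24 kN.
ΣF_y = 0: P_y + 38.2422 − 55 = 0 → P_y = 16.76 kN.
ΣF_x = 0: no horizontal applied forces, so P_x = 0.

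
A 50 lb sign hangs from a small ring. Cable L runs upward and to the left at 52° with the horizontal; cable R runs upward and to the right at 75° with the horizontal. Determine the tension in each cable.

T_L = 16.20 lb, T_R = 38.54 lb

ΣF_x = 0: −T_L·cos52° + T_R·cos75° = 0 → T_R = 2.37873·T_L.
ΣF_y = 0: T_L·sin52° + T_R·sin75° = 50.
Substitute: T_L·(0.788011 + 2.37873·0.965926) = 50 → T_L = 16.2038 ≈ 16.20 lb.
Then T_R = 2.37873 × 16.2038 = 38.54 lb.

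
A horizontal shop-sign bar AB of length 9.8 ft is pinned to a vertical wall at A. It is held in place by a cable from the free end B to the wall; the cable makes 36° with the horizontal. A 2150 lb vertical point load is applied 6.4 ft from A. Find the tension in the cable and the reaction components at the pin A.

T = 2389 lb, A_x = 1933 lb, A_y = 745.9 lb

ΣM about A: T·sin36°·9.8 − 2150·6.4 = 0 → T = 13760/(9.8·0.587785) = 2388.77 ≈ 2389 lb.
ΣF_x = 0: A_x − T·cos36° = 0 → A_x = 2388.77 × 0.809017 = 1933 lb.
ΣF_y = 0: A_y + T·sin36° − 2150 = 0 → A_y = 2150 − 2388.77 × 0.587785 = 745.9 lb.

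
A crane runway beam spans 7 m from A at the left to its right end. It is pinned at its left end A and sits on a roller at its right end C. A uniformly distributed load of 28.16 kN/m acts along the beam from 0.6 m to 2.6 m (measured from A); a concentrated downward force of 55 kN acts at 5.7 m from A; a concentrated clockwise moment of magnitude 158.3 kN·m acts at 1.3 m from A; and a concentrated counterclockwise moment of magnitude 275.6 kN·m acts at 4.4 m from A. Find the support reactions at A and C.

Resultant of the distributed load: 28.16 × 2 = 56.32 kN at 1.6 m from A.
Moments about A: C_y·7 − (28.16·2)·1.6 − 55·5.7 − 158.3 + 275.6 = 0 → C_y = 286.312/7 = 40.9017 ≈ 40.90 kN.
ΣF_y = 0: A_y + 40.9017 − 28.16·2 − 55 = 0 → A_y = 70.42 kN.
ΣF_x = 0: no horizontal applied forces, so A_x = 0.

A_x = 0, A_y = 70.42 kN, C_y = 40.90 kN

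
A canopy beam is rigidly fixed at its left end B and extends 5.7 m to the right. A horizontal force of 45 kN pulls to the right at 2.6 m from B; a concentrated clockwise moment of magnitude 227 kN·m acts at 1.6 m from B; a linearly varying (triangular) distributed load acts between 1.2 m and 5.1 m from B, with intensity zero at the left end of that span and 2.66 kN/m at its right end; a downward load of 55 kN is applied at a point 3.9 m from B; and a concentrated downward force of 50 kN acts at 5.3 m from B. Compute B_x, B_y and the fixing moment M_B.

B_x = -45.00 kN, B_y = 110.2 kN, M_B = 726.2 kN·m

Resultant of the triangular load: ½ × 2.66 × 3.9 = 5.187 kN, acting at 3.8 m from B (one-third of the span from the peak).
ΣF_x = 0: B_x + 45 = 0 → B_x = -45.00 kN.
ΣF_y = 0: B_y − ½·2.66·3.9 − 55 − 50 = 0 → B_y = 110.2 kN.
ΣM about B: M_B − 227 − (½·2.66·3.9)·3.8 − 55·3.9 − 50·5.3 = 0 → M_B = 726.2 kN·m.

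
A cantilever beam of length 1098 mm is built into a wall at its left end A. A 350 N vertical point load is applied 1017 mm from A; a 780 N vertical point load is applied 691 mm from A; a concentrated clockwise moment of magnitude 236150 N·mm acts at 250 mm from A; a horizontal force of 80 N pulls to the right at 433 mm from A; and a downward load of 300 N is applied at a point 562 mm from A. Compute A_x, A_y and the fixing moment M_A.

A_x = -80.00 N, A_y = 1430 N, M_A = 1300000 N·mm

ΣF_x = 0: A_x + 80 = 0 → A_x = -80.00 N.
ΣF_y = 0: A_y − 350 − 780 − 300 = 0 → A_y = 1430 N.
ΣM about A: M_A − 350·1017 − 780·691 − 236150 − 300·562 = 0 → M_A = 1300000 N·mm.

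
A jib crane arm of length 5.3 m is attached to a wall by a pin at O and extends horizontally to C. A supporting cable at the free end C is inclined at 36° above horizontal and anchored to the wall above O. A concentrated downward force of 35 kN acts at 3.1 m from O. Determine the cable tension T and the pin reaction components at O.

T = 34.83 kN, O_x = 28.18 kN, O_y = 14.53 kN

ΣM about O: T·sin36°·5.3 − 35·3.1 = 0 → T = 108.5/(5.3·0.587785) = 34.8285 ≈ 34.83 kN.
ΣF_x = 0: O_x − T·cos36° = 0 → O_x = 34.8285 × 0.809017 = 28.18 kN.
ΣF_y = 0: O_y + T·sin36° − 35 = 0 → O_y = 35 − 34.8285 × 0.587785 = 14.53 kN.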